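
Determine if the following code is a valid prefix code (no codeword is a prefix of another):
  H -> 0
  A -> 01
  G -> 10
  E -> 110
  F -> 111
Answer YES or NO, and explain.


Checking each pair (does one codeword prefix another?):
  H='0' vs A='01': prefix -- VIOLATION

NO -- this is NOT a valid prefix code. H (0) is a prefix of A (01).


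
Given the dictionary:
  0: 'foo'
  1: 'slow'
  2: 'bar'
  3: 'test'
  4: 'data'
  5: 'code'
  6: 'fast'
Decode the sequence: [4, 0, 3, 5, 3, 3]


Look up each index in the dictionary:
  4 -> 'data'
  0 -> 'foo'
  3 -> 'test'
  5 -> 'code'
  3 -> 'test'
  3 -> 'test'

Decoded: "data foo test code test test"


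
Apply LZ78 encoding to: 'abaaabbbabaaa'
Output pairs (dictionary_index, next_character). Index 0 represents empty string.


LZ78 encoding steps:
Dictionary: {0: ''}
Step 1: w='' (idx 0), next='a' -> output (0, 'a'), add 'a' as idx 1
Step 2: w='' (idx 0), next='b' -> output (0, 'b'), add 'b' as idx 2
Step 3: w='a' (idx 1), next='a' -> output (1, 'a'), add 'aa' as idx 3
Step 4: w='a' (idx 1), next='b' -> output (1, 'b'), add 'ab' as idx 4
Step 5: w='b' (idx 2), next='b' -> output (2, 'b'), add 'bb' as idx 5
Step 6: w='ab' (idx 4), next='a' -> output (4, 'a'), add 'aba' as idx 6
Step 7: w='aa' (idx 3), end of input -> output (3, '')


Encoded: [(0, 'a'), (0, 'b'), (1, 'a'), (1, 'b'), (2, 'b'), (4, 'a'), (3, '')]


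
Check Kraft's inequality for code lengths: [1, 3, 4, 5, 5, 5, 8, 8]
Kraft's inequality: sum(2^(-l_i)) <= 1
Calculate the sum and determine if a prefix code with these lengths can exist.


Sum = 2^(-1) + 2^(-3) + 2^(-4) + 2^(-5) + 2^(-5) + 2^(-5) + 2^(-8) + 2^(-8)
    = 0.5 + 0.125 + 0.0625 + 0.03125 + 0.03125 + 0.03125 + 0.00390625 + 0.00390625
    = 202/256 = 0.7890625
Since 0.7890625 <= 1, Kraft's inequality IS satisfied.
A prefix code with these lengths CAN exist.

Kraft sum = 0.7890625. Satisfied.


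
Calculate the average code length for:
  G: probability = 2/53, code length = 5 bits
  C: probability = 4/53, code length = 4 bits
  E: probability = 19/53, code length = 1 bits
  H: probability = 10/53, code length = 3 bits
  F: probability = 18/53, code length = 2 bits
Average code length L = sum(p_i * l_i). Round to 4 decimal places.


Weighted contributions p_i * l_i:
  G: (2/53) * 5 = 10/53
  C: (4/53) * 4 = 16/53
  E: (19/53) * 1 = 19/53
  H: (10/53) * 3 = 30/53
  F: (18/53) * 2 = 36/53
Sum = (10 + 16 + 19 + 30 + 36)/53 = 111/53

L = 111/53 = 2.0943 bits/symbol


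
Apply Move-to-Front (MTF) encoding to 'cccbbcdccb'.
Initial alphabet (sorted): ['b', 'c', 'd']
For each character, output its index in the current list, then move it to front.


MTF encoding:
'c': index 1 in ['b', 'c', 'd'] -> ['c', 'b', 'd']
'c': index 0 in ['c', 'b', 'd'] -> ['c', 'b', 'd']
'c': index 0 in ['c', 'b', 'd'] -> ['c', 'b', 'd']
'b': index 1 in ['c', 'b', 'd'] -> ['b', 'c', 'd']
'b': index 0 in ['b', 'c', 'd'] -> ['b', 'c', 'd']
'c': index 1 in ['b', 'c', 'd'] -> ['c', 'b', 'd']
'd': index 2 in ['c', 'b', 'd'] -> ['d', 'c', 'b']
'c': index 1 in ['d', 'c', 'b'] -> ['c', 'd', 'b']
'c': index 0 in ['c', 'd', 'b'] -> ['c', 'd', 'b']
'b': index 2 in ['c', 'd', 'b'] -> ['b', 'c', 'd']


Output: [1, 0, 0, 1, 0, 1, 2, 1, 0, 2]


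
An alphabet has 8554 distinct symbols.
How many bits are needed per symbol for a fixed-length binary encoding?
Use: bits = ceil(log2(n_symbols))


log2(8554) = 13.0624
Bracket: 2^13 = 8192 < 8554 <= 2^14 = 16384
So ceil(log2(8554)) = 14

bits = ceil(log2(8554)) = ceil(13.0624) = 14 bits


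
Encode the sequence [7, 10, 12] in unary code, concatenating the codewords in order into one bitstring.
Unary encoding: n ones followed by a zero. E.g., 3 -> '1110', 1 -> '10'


Encode each number as n ones followed by a terminating 0:
  7 -> 11111110 (8 bits)
  10 -> 11111111110 (11 bits)
  12 -> 1111111111110 (13 bits)
Total length = 8 + 11 + 13 = 32 bits.

Unary([7, 10, 12]) = 11111110111111111101111111111110 (32 bits)


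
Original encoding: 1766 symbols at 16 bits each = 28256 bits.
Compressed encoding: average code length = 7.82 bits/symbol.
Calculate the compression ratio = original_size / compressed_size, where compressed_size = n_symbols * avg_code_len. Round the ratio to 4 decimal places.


original_size = n_symbols * orig_bits = 1766 * 16 = 28256 bits
compressed_size = n_symbols * avg_code_len = 1766 * 7.82 = 13810.12 bits
ratio = original_size / compressed_size = 28256 / 13810.12 = 2.046

Compression ratio = 2.046


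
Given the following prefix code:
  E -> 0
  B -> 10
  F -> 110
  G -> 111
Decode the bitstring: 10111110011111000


Decoding step by step:
Bits 10 -> B
Bits 111 -> G
Bits 110 -> F
Bits 0 -> E
Bits 111 -> G
Bits 110 -> F
Bits 0 -> E
Bits 0 -> E


Decoded message: BGFEGFEE


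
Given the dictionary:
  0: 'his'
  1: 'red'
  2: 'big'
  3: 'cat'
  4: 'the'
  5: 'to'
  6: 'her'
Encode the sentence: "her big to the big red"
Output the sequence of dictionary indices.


Look up each word in the dictionary:
  'her' -> 6
  'big' -> 2
  'to' -> 5
  'the' -> 4
  'big' -> 2
  'red' -> 1

Encoded: [6, 2, 5, 4, 2, 1]


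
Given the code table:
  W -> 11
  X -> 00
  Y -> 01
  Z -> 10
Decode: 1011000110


Decoding:
10 -> Z
11 -> W
00 -> X
01 -> Y
10 -> Z


Result: ZWXYZ


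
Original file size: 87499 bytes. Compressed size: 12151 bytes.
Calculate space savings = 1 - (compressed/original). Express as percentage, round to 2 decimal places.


ratio = compressed/original = 12151/87499 = 0.13887
savings = 1 - ratio = 1 - 0.13887 = 0.86113
as a percentage: 0.86113 * 100 = 86.11%

Space savings = 1 - 12151/87499 = 86.11%


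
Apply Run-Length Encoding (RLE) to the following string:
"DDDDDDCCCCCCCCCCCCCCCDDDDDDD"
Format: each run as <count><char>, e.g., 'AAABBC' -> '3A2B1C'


Scanning runs left to right:
  i=0: run of 'D' x 6 -> '6D'
  i=6: run of 'C' x 15 -> '15C'
  i=21: run of 'D' x 7 -> '7D'

RLE = 6D15C7D


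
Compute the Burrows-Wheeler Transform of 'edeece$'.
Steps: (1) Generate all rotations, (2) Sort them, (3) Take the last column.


Rotations (sorted):
  0: $edeece -> last char: e
  1: ce$edee -> last char: e
  2: deece$e -> last char: e
  3: e$edeec -> last char: c
  4: ece$ede -> last char: e
  5: edeece$ -> last char: $
  6: eece$ed -> last char: d


BWT = eeece$d


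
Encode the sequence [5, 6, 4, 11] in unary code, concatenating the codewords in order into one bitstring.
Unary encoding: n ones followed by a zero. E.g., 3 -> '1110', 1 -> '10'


Encode each number as n ones followed by a terminating 0:
  5 -> 111110 (6 bits)
  6 -> 1111110 (7 bits)
  4 -> 11110 (5 bits)
  11 -> 111111111110 (12 bits)
Total length = 6 + 7 + 5 + 12 = 30 bits.

Unary([5, 6, 4, 11]) = 111110111111011110111111111110 (30 bits)


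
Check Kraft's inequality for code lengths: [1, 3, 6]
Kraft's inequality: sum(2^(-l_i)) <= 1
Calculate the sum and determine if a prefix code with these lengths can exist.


Sum = 2^(-1) + 2^(-3) + 2^(-6)
    = 0.5 + 0.125 + 0.015625
    = 41/64 = 0.640625
Since 0.640625 <= 1, Kraft's inequality IS satisfied.
A prefix code with these lengths CAN exist.

Kraft sum = 0.640625. Satisfied.


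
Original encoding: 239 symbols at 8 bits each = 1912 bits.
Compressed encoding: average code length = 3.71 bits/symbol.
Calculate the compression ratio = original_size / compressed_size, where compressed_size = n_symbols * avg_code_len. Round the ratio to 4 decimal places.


original_size = n_symbols * orig_bits = 239 * 8 = 1912 bits
compressed_size = n_symbols * avg_code_len = 239 * 3.71 = 886.69 bits
ratio = original_size / compressed_size = 1912 / 886.69 = 2.1563

Compression ratio = 2.1563


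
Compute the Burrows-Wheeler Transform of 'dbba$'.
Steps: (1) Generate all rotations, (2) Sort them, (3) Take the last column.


Rotations (sorted):
  0: $dbba -> last char: a
  1: a$dbb -> last char: b
  2: ba$db -> last char: b
  3: bba$d -> last char: d
  4: dbba$ -> last char: $


BWT = abbd$


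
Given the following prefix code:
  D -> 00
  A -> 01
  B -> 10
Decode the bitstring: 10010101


Decoding step by step:
Bits 10 -> B
Bits 01 -> A
Bits 01 -> A
Bits 01 -> A


Decoded message: BAAA


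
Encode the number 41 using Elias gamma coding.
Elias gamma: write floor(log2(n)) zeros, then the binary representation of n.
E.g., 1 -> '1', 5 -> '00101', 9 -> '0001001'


num_bits = floor(log2(41)) + 1 = 6
leading_zeros = num_bits - 1 = 5
binary(41) = 101001

Elias gamma(41) = '00000' + '101001' = 00000101001 (11 bits)


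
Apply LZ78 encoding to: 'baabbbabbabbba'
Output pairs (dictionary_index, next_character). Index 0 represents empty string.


LZ78 encoding steps:
Dictionary: {0: ''}
Step 1: w='' (idx 0), next='b' -> output (0, 'b'), add 'b' as idx 1
Step 2: w='' (idx 0), next='a' -> output (0, 'a'), add 'a' as idx 2
Step 3: w='a' (idx 2), next='b' -> output (2, 'b'), add 'ab' as idx 3
Step 4: w='b' (idx 1), next='b' -> output (1, 'b'), add 'bb' as idx 4
Step 5: w='ab' (idx 3), next='b' -> output (3, 'b'), add 'abb' as idx 5
Step 6: w='abb' (idx 5), next='b' -> output (5, 'b'), add 'abbb' as idx 6
Step 7: w='a' (idx 2), end of input -> output (2, '')


Encoded: [(0, 'b'), (0, 'a'), (2, 'b'), (1, 'b'), (3, 'b'), (5, 'b'), (2, '')]


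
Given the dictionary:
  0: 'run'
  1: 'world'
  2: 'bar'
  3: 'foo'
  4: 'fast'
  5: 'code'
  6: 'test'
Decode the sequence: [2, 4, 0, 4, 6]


Look up each index in the dictionary:
  2 -> 'bar'
  4 -> 'fast'
  0 -> 'run'
  4 -> 'fast'
  6 -> 'test'

Decoded: "bar fast run fast test"


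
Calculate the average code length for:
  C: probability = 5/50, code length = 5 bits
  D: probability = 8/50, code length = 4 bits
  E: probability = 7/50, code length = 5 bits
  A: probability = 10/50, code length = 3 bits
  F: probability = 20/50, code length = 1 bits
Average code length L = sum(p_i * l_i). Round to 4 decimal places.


Weighted contributions p_i * l_i:
  C: (5/50) * 5 = 25/50
  D: (8/50) * 4 = 32/50
  E: (7/50) * 5 = 35/50
  A: (10/50) * 3 = 30/50
  F: (20/50) * 1 = 20/50
Sum = (25 + 32 + 35 + 30 + 20)/50 = 142/50

L = 142/50 = 2.8400 bits/symbol


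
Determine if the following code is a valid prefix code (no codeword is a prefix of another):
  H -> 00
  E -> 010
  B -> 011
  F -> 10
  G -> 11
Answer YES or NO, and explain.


Checking each pair (does one codeword prefix another?):
  H='00' vs E='010': no prefix
  H='00' vs B='011': no prefix
  H='00' vs F='10': no prefix
  H='00' vs G='11': no prefix
  E='010' vs H='00': no prefix
  E='010' vs B='011': no prefix
  E='010' vs F='10': no prefix
  E='010' vs G='11': no prefix
  B='011' vs H='00': no prefix
  B='011' vs E='010': no prefix
  B='011' vs F='10': no prefix
  B='011' vs G='11': no prefix
  F='10' vs H='00': no prefix
  F='10' vs E='010': no prefix
  F='10' vs B='011': no prefix
  F='10' vs G='11': no prefix
  G='11' vs H='00': no prefix
  G='11' vs E='010': no prefix
  G='11' vs B='011': no prefix
  G='11' vs F='10': no prefix
No violation found over all pairs.

YES -- this is a valid prefix code. No codeword is a prefix of any other codeword.


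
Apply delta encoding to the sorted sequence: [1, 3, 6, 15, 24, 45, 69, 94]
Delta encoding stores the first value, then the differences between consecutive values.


First value: 1
Deltas:
  3 - 1 = 2
  6 - 3 = 3
  15 - 6 = 9
  24 - 15 = 9
  45 - 24 = 21
  69 - 45 = 24
  94 - 69 = 25


Delta encoded: [1, 2, 3, 9, 9, 21, 24, 25]


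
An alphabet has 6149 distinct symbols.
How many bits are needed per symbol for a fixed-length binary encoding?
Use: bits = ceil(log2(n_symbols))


log2(6149) = 12.5861
Bracket: 2^12 = 4096 < 6149 <= 2^13 = 8192
So ceil(log2(6149)) = 13

bits = ceil(log2(6149)) = ceil(12.5861) = 13 bits


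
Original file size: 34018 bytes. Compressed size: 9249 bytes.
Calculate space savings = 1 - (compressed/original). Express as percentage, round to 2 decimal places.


ratio = compressed/original = 9249/34018 = 0.271885
savings = 1 - ratio = 1 - 0.271885 = 0.728115
as a percentage: 0.728115 * 100 = 72.81%

Space savings = 1 - 9249/34018 = 72.81%


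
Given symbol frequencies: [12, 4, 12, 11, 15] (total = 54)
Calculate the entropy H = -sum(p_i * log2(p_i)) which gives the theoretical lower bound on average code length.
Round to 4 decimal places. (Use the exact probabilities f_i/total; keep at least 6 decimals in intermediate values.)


Per-symbol terms -p_i * log2(p_i) with p_i = f_i/54:
  p = 12/54 = 0.222222: log2(p) = -2.169925, -p*log2(p) = 0.482206
  p = 4/54 = 0.074074: log2(p) = -3.754888, -p*log2(p) = 0.278140
  p = 12/54 = 0.222222: log2(p) = -2.169925, -p*log2(p) = 0.482206
  p = 11/54 = 0.203704: log2(p) = -2.295456, -p*log2(p) = 0.467593
  p = 15/54 = 0.277778: log2(p) = -1.847997, -p*log2(p) = 0.513332
H = 0.482206 + 0.278140 + 0.482206 + 0.467593 + 0.513332 = 2.223477

H = 2.2235 bits/symbol


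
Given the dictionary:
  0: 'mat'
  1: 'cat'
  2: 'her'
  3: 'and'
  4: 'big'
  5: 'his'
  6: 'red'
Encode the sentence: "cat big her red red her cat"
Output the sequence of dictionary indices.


Look up each word in the dictionary:
  'cat' -> 1
  'big' -> 4
  'her' -> 2
  'red' -> 6
  'red' -> 6
  'her' -> 2
  'cat' -> 1

Encoded: [1, 4, 2, 6, 6, 2, 1]


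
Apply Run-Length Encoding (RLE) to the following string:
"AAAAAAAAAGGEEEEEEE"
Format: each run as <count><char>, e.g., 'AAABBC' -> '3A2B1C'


Scanning runs left to right:
  i=0: run of 'A' x 9 -> '9A'
  i=9: run of 'G' x 2 -> '2G'
  i=11: run of 'E' x 7 -> '7E'

RLE = 9A2G7E


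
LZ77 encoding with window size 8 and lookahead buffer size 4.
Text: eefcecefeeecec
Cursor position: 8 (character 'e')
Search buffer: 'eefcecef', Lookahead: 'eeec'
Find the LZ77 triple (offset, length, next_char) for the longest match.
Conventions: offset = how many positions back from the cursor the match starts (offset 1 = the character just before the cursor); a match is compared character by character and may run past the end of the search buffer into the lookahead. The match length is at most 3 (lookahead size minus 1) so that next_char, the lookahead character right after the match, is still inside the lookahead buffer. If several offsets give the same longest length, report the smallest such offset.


Try each offset into the search buffer:
  offset=1 (pos 7, char 'f'): match length 0
  offset=2 (pos 6, char 'e'): match length 1
  offset=3 (pos 5, char 'c'): match length 0
  offset=4 (pos 4, char 'e'): match length 1
  offset=5 (pos 3, char 'c'): match length 0
  offset=6 (pos 2, char 'f'): match length 0
  offset=7 (pos 1, char 'e'): match length 1
  offset=8 (pos 0, char 'e'): match length 2
Longest match has length 2 at offset 8.
next_char = character at position 8 + 2 = 10 -> 'e'

Best match: offset=8, length=2 (matching 'ee' starting at position 0)
LZ77 triple: (8, 2, 'e')


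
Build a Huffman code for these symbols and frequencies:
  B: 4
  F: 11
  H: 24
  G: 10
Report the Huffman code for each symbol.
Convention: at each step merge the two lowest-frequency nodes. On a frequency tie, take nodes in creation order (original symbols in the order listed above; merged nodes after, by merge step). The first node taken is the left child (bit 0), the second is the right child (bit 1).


Huffman tree construction:
Step 1: Merge B(4) + G(10) = 14
Step 2: Merge F(11) + (B+G)(14) = 25
Step 3: Merge H(24) + (F+(B+G))(25) = 49
Read each symbol's code off the tree from the root (left child = 0, right child = 1).

Codes:
  B: 110 (length 3)
  F: 10 (length 2)
  H: 0 (length 1)
  G: 111 (length 3)
Average code length: 88/49 = 1.7959 bits/symbol


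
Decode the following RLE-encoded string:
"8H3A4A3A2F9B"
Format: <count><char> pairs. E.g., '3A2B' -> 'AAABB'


Expanding each <count><char> pair:
  8H -> 'HHHHHHHH'
  3A -> 'AAA'
  4A -> 'AAAA'
  3A -> 'AAA'
  2F -> 'FF'
  9B -> 'BBBBBBBBB'

Decoded = HHHHHHHHAAAAAAAAAAFFBBBBBBBBB


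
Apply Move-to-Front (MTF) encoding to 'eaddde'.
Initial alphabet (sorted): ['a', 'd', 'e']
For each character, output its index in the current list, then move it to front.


MTF encoding:
'e': index 2 in ['a', 'd', 'e'] -> ['e', 'a', 'd']
'a': index 1 in ['e', 'a', 'd'] -> ['a', 'e', 'd']
'd': index 2 in ['a', 'e', 'd'] -> ['d', 'a', 'e']
'd': index 0 in ['d', 'a', 'e'] -> ['d', 'a', 'e']
'd': index 0 in ['d', 'a', 'e'] -> ['d', 'a', 'e']
'e': index 2 in ['d', 'a', 'e'] -> ['e', 'd', 'a']


Output: [2, 1, 2, 0, 0, 2]


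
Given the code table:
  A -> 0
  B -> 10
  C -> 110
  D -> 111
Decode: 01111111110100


Decoding:
0 -> A
111 -> D
111 -> D
111 -> D
0 -> A
10 -> B
0 -> A


Result: ADDDABA


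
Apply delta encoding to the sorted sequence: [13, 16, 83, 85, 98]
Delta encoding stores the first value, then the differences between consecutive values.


First value: 13
Deltas:
  16 - 13 = 3
  83 - 16 = 67
  85 - 83 = 2
  98 - 85 = 13


Delta encoded: [13, 3, 67, 2, 13]


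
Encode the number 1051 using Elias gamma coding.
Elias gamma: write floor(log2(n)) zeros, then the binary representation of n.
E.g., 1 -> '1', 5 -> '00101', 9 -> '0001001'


num_bits = floor(log2(1051)) + 1 = 11
leading_zeros = num_bits - 1 = 10
binary(1051) = 10000011011

Elias gamma(1051) = '0000000000' + '10000011011' = 000000000010000011011 (21 bits)


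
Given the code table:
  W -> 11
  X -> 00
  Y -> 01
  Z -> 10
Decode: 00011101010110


Decoding:
00 -> X
01 -> Y
11 -> W
01 -> Y
01 -> Y
01 -> Y
10 -> Z


Result: XYWYYYZ


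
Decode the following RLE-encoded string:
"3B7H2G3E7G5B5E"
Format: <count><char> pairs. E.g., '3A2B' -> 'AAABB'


Expanding each <count><char> pair:
  3B -> 'BBB'
  7H -> 'HHHHHHH'
  2G -> 'GG'
  3E -> 'EEE'
  7G -> 'GGGGGGG'
  5B -> 'BBBBB'
  5E -> 'EEEEE'

Decoded = BBBHHHHHHHGGEEEGGGGGGGBBBBBEEEEE


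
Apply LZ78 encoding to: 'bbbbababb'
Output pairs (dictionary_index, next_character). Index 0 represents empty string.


LZ78 encoding steps:
Dictionary: {0: ''}
Step 1: w='' (idx 0), next='b' -> output (0, 'b'), add 'b' as idx 1
Step 2: w='b' (idx 1), next='b' -> output (1, 'b'), add 'bb' as idx 2
Step 3: w='b' (idx 1), next='a' -> output (1, 'a'), add 'ba' as idx 3
Step 4: w='ba' (idx 3), next='b' -> output (3, 'b'), add 'bab' as idx 4
Step 5: w='b' (idx 1), end of input -> output (1, '')


Encoded: [(0, 'b'), (1, 'b'), (1, 'a'), (3, 'b'), (1, '')]


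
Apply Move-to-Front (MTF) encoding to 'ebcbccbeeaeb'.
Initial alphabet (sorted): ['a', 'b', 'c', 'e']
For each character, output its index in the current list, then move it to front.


MTF encoding:
'e': index 3 in ['a', 'b', 'c', 'e'] -> ['e', 'a', 'b', 'c']
'b': index 2 in ['e', 'a', 'b', 'c'] -> ['b', 'e', 'a', 'c']
'c': index 3 in ['b', 'e', 'a', 'c'] -> ['c', 'b', 'e', 'a']
'b': index 1 in ['c', 'b', 'e', 'a'] -> ['b', 'c', 'e', 'a']
'c': index 1 in ['b', 'c', 'e', 'a'] -> ['c', 'b', 'e', 'a']
'c': index 0 in ['c', 'b', 'e', 'a'] -> ['c', 'b', 'e', 'a']
'b': index 1 in ['c', 'b', 'e', 'a'] -> ['b', 'c', 'e', 'a']
'e': index 2 in ['b', 'c', 'e', 'a'] -> ['e', 'b', 'c', 'a']
'e': index 0 in ['e', 'b', 'c', 'a'] -> ['e', 'b', 'c', 'a']
'a': index 3 in ['e', 'b', 'c', 'a'] -> ['a', 'e', 'b', 'c']
'e': index 1 in ['a', 'e', 'b', 'c'] -> ['e', 'a', 'b', 'c']
'b': index 2 in ['e', 'a', 'b', 'c'] -> ['b', 'e', 'a', 'c']


Output: [3, 2, 3, 1, 1, 0, 1, 2, 0, 3, 1, 2]


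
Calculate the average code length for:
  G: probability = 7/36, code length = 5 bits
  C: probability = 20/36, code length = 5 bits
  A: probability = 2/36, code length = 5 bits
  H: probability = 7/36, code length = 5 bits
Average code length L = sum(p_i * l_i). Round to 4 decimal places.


Weighted contributions p_i * l_i:
  G: (7/36) * 5 = 35/36
  C: (20/36) * 5 = 100/36
  A: (2/36) * 5 = 10/36
  H: (7/36) * 5 = 35/36
Sum = (35 + 100 + 10 + 35)/36 = 180/36

L = 180/36 = 5.0000 bits/symbol


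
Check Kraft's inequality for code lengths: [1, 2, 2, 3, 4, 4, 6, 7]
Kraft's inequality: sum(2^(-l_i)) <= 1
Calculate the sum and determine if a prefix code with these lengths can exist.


Sum = 2^(-1) + 2^(-2) + 2^(-2) + 2^(-3) + 2^(-4) + 2^(-4) + 2^(-6) + 2^(-7)
    = 0.5 + 0.25 + 0.25 + 0.125 + 0.0625 + 0.0625 + 0.015625 + 0.0078125
    = 163/128 = 1.2734375
Since 1.2734375 > 1, Kraft's inequality is NOT satisfied.
A prefix code with these lengths CANNOT exist.

Kraft sum = 1.2734375. Not satisfied.


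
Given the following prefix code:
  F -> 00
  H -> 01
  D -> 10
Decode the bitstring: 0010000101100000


Decoding step by step:
Bits 00 -> F
Bits 10 -> D
Bits 00 -> F
Bits 01 -> H
Bits 01 -> H
Bits 10 -> D
Bits 00 -> F
Bits 00 -> F


Decoded message: FDFHHDFF


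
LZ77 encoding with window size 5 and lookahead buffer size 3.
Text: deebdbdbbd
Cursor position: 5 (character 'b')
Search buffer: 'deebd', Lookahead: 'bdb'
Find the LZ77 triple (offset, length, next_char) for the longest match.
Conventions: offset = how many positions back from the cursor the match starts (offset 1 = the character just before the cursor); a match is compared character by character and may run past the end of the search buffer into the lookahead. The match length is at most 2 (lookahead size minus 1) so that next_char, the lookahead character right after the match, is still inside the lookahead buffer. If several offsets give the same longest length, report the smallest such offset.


Try each offset into the search buffer:
  offset=1 (pos 4, char 'd'): match length 0
  offset=2 (pos 3, char 'b'): match length 2
  offset=3 (pos 2, char 'e'): match length 0
  offset=4 (pos 1, char 'e'): match length 0
  offset=5 (pos 0, char 'd'): match length 0
Longest match has length 2 at offset 2.
next_char = character at position 5 + 2 = 7 -> 'b'

Best match: offset=2, length=2 (matching 'bd' starting at position 3)
LZ77 triple: (2, 2, 'b')


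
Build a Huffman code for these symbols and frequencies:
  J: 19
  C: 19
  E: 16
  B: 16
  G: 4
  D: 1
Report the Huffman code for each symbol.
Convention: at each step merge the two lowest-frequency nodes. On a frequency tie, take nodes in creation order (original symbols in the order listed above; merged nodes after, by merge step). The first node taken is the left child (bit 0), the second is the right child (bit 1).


Huffman tree construction:
Step 1: Merge D(1) + G(4) = 5
Step 2: Merge (D+G)(5) + E(16) = 21
Step 3: Merge B(16) + J(19) = 35
Step 4: Merge C(19) + ((D+G)+E)(21) = 40
Step 5: Merge (B+J)(35) + (C+((D+G)+E))(40) = 75
Read each symbol's code off the tree from the root (left child = 0, right child = 1).

Codes:
  J: 01 (length 2)
  C: 10 (length 2)
  E: 111 (length 3)
  B: 00 (length 2)
  G: 1101 (length 4)
  D: 1100 (length 4)
Average code length: 176/75 = 2.3467 bits/symbol


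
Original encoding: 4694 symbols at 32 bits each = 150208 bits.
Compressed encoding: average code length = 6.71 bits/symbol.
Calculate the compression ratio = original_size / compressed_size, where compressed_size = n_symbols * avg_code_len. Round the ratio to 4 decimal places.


original_size = n_symbols * orig_bits = 4694 * 32 = 150208 bits
compressed_size = n_symbols * avg_code_len = 4694 * 6.71 = 31496.74 bits
ratio = original_size / compressed_size = 150208 / 31496.74 = 4.769

Compression ratio = 4.769


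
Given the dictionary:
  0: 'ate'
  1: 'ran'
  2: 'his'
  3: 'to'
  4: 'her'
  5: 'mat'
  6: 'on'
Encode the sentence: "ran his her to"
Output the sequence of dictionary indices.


Look up each word in the dictionary:
  'ran' -> 1
  'his' -> 2
  'her' -> 4
  'to' -> 3

Encoded: [1, 2, 4, 3]


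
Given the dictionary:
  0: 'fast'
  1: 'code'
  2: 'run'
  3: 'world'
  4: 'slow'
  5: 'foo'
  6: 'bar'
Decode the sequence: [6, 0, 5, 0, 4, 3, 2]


Look up each index in the dictionary:
  6 -> 'bar'
  0 -> 'fast'
  5 -> 'foo'
  0 -> 'fast'
  4 -> 'slow'
  3 -> 'world'
  2 -> 'run'

Decoded: "bar fast foo fast slow world run"


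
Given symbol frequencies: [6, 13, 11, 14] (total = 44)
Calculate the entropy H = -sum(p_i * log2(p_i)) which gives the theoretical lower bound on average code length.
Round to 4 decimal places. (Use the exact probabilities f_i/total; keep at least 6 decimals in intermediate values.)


Per-symbol terms -p_i * log2(p_i) with p_i = f_i/44:
  p = 6/44 = 0.136364: log2(p) = -2.874469, -p*log2(p) = 0.391973
  p = 13/44 = 0.295455: log2(p) = -1.758992, -p*log2(p) = 0.519702
  p = 11/44 = 0.250000: log2(p) = -2.000000, -p*log2(p) = 0.500000
  p = 14/44 = 0.318182: log2(p) = -1.652077, -p*log2(p) = 0.525661
H = 0.391973 + 0.519702 + 0.500000 + 0.525661 = 1.937336

H = 1.9373 bits/symbol


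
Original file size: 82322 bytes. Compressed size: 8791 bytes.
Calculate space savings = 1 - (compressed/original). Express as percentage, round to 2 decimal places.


ratio = compressed/original = 8791/82322 = 0.106788
savings = 1 - ratio = 1 - 0.106788 = 0.893212
as a percentage: 0.893212 * 100 = 89.32%

Space savings = 1 - 8791/82322 = 89.32%


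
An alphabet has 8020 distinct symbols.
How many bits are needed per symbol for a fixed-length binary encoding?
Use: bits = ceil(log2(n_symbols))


log2(8020) = 12.9694
Bracket: 2^12 = 4096 < 8020 <= 2^13 = 8192
So ceil(log2(8020)) = 13

bits = ceil(log2(8020)) = ceil(12.9694) = 13 bits


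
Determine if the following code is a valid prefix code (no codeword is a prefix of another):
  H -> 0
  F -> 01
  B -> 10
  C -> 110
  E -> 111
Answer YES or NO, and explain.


Checking each pair (does one codeword prefix another?):
  H='0' vs F='01': prefix -- VIOLATION

NO -- this is NOT a valid prefix code. H (0) is a prefix of F (01).


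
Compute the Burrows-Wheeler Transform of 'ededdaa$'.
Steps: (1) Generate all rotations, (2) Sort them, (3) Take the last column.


Rotations (sorted):
  0: $ededdaa -> last char: a
  1: a$ededda -> last char: a
  2: aa$ededd -> last char: d
  3: daa$eded -> last char: d
  4: ddaa$ede -> last char: e
  5: deddaa$e -> last char: e
  6: eddaa$ed -> last char: d
  7: ededdaa$ -> last char: $


BWT = aaddeed$


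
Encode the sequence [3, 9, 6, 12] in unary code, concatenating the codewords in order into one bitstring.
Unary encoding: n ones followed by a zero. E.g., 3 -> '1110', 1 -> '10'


Encode each number as n ones followed by a terminating 0:
  3 -> 1110 (4 bits)
  9 -> 1111111110 (10 bits)
  6 -> 1111110 (7 bits)
  12 -> 1111111111110 (13 bits)
Total length = 4 + 10 + 7 + 13 = 34 bits.

Unary([3, 9, 6, 12]) = 1110111111111011111101111111111110 (34 bits)


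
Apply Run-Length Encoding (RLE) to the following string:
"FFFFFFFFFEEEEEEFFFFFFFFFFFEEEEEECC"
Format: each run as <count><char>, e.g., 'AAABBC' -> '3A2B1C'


Scanning runs left to right:
  i=0: run of 'F' x 9 -> '9F'
  i=9: run of 'E' x 6 -> '6E'
  i=15: run of 'F' x 11 -> '11F'
  i=26: run of 'E' x 6 -> '6E'
  i=32: run of 'C' x 2 -> '2C'

RLE = 9F6E11F6E2C


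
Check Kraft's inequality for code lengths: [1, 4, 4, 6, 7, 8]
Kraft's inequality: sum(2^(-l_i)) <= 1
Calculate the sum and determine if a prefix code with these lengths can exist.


Sum = 2^(-1) + 2^(-4) + 2^(-4) + 2^(-6) + 2^(-7) + 2^(-8)
    = 0.5 + 0.0625 + 0.0625 + 0.015625 + 0.0078125 + 0.00390625
    = 167/256 = 0.65234375
Since 0.65234375 <= 1, Kraft's inequality IS satisfied.
A prefix code with these lengths CAN exist.

Kraft sum = 0.65234375. Satisfied.


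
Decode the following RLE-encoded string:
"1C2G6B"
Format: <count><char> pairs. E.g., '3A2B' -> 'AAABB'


Expanding each <count><char> pair:
  1C -> 'C'
  2G -> 'GG'
  6B -> 'BBBBBB'

Decoded = CGGBBBBBB


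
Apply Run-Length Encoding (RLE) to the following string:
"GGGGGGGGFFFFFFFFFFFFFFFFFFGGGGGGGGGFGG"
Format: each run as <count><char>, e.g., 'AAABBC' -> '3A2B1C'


Scanning runs left to right:
  i=0: run of 'G' x 8 -> '8G'
  i=8: run of 'F' x 18 -> '18F'
  i=26: run of 'G' x 9 -> '9G'
  i=35: run of 'F' x 1 -> '1F'
  i=36: run of 'G' x 2 -> '2G'

RLE = 8G18F9G1F2G


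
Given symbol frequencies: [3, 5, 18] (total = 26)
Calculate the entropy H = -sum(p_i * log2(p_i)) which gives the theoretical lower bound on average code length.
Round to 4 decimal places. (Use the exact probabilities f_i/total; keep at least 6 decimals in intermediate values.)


Per-symbol terms -p_i * log2(p_i) with p_i = f_i/26:
  p = 3/26 = 0.115385: log2(p) = -3.115477, -p*log2(p) = 0.359478
  p = 5/26 = 0.192308: log2(p) = -2.378512, -p*log2(p) = 0.457406
  p = 18/26 = 0.692308: log2(p) = -0.530515, -p*log2(p) = 0.367279
H = 0.359478 + 0.457406 + 0.367279 = 1.184163

H = 1.1842 bits/symbol


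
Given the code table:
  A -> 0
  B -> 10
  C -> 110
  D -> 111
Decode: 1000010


Decoding:
10 -> B
0 -> A
0 -> A
0 -> A
10 -> B


Result: BAAAB


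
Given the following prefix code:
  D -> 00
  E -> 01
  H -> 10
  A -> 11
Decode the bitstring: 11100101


Decoding step by step:
Bits 11 -> A
Bits 10 -> H
Bits 01 -> E
Bits 01 -> E


Decoded message: AHEE


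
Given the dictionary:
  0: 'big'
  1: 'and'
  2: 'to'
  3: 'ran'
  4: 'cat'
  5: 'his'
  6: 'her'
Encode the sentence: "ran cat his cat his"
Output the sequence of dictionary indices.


Look up each word in the dictionary:
  'ran' -> 3
  'cat' -> 4
  'his' -> 5
  'cat' -> 4
  'his' -> 5

Encoded: [3, 4, 5, 4, 5]


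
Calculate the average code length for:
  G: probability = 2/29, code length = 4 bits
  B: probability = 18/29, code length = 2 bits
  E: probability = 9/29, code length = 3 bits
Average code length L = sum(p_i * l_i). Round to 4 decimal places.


Weighted contributions p_i * l_i:
  G: (2/29) * 4 = 8/29
  B: (18/29) * 2 = 36/29
  E: (9/29) * 3 = 27/29
Sum = (8 + 36 + 27)/29 = 71/29

L = 71/29 = 2.4483 bits/symbol


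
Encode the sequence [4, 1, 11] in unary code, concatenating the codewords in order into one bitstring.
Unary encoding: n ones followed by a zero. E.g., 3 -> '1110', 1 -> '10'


Encode each number as n ones followed by a terminating 0:
  4 -> 11110 (5 bits)
  1 -> 10 (2 bits)
  11 -> 111111111110 (12 bits)
Total length = 5 + 2 + 12 = 19 bits.

Unary([4, 1, 11]) = 1111010111111111110 (19 bits)


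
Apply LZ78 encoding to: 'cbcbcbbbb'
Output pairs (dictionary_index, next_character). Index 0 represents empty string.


LZ78 encoding steps:
Dictionary: {0: ''}
Step 1: w='' (idx 0), next='c' -> output (0, 'c'), add 'c' as idx 1
Step 2: w='' (idx 0), next='b' -> output (0, 'b'), add 'b' as idx 2
Step 3: w='c' (idx 1), next='b' -> output (1, 'b'), add 'cb' as idx 3
Step 4: w='cb' (idx 3), next='b' -> output (3, 'b'), add 'cbb' as idx 4
Step 5: w='b' (idx 2), next='b' -> output (2, 'b'), add 'bb' as idx 5


Encoded: [(0, 'c'), (0, 'b'), (1, 'b'), (3, 'b'), (2, 'b')]


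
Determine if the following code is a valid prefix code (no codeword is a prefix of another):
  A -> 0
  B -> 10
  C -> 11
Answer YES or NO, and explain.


Checking each pair (does one codeword prefix another?):
  A='0' vs B='10': no prefix
  A='0' vs C='11': no prefix
  B='10' vs A='0': no prefix
  B='10' vs C='11': no prefix
  C='11' vs A='0': no prefix
  C='11' vs B='10': no prefix
No violation found over all pairs.

YES -- this is a valid prefix code. No codeword is a prefix of any other codeword.


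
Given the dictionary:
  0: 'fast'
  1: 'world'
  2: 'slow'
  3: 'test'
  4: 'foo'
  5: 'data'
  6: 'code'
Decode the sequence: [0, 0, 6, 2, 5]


Look up each index in the dictionary:
  0 -> 'fast'
  0 -> 'fast'
  6 -> 'code'
  2 -> 'slow'
  5 -> 'data'

Decoded: "fast fast code slow data"


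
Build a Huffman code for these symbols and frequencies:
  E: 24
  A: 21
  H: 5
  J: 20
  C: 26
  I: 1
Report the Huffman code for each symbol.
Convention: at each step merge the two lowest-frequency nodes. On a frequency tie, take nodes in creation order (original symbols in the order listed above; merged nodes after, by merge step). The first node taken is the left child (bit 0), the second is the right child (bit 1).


Huffman tree construction:
Step 1: Merge I(1) + H(5) = 6
Step 2: Merge (I+H)(6) + J(20) = 26
Step 3: Merge A(21) + E(24) = 45
Step 4: Merge C(26) + ((I+H)+J)(26) = 52
Step 5: Merge (A+E)(45) + (C+((I+H)+J))(52) = 97
Read each symbol's code off the tree from the root (left child = 0, right child = 1).

Codes:
  E: 01 (length 2)
  A: 00 (length 2)
  H: 1101 (length 4)
  J: 111 (length 3)
  C: 10 (length 2)
  I: 1100 (length 4)
Average code length: 226/97 = 2.3299 bits/symbol


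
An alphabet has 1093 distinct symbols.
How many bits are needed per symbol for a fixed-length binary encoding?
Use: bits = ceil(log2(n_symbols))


log2(1093) = 10.0941
Bracket: 2^10 = 1024 < 1093 <= 2^11 = 2048
So ceil(log2(1093)) = 11

bits = ceil(log2(1093)) = ceil(10.0941) = 11 bits


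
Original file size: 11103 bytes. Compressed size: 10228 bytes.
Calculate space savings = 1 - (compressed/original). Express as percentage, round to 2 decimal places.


ratio = compressed/original = 10228/11103 = 0.921192
savings = 1 - ratio = 1 - 0.921192 = 0.078808
as a percentage: 0.078808 * 100 = 7.88%

Space savings = 1 - 10228/11103 = 7.88%


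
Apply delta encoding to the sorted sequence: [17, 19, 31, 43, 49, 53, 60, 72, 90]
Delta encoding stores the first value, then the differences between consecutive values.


First value: 17
Deltas:
  19 - 17 = 2
  31 - 19 = 12
  43 - 31 = 12
  49 - 43 = 6
  53 - 49 = 4
  60 - 53 = 7
  72 - 60 = 12
  90 - 72 = 18


Delta encoded: [17, 2, 12, 12, 6, 4, 7, 12, 18]


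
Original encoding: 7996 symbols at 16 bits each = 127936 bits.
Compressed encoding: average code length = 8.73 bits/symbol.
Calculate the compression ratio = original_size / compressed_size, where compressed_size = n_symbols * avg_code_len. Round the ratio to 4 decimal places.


original_size = n_symbols * orig_bits = 7996 * 16 = 127936 bits
compressed_size = n_symbols * avg_code_len = 7996 * 8.73 = 69805.08 bits
ratio = original_size / compressed_size = 127936 / 69805.08 = 1.8328

Compression ratio = 1.8328


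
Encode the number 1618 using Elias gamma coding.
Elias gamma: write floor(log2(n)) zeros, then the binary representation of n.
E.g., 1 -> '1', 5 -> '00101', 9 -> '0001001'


num_bits = floor(log2(1618)) + 1 = 11
leading_zeros = num_bits - 1 = 10
binary(1618) = 11001010010

Elias gamma(1618) = '0000000000' + '11001010010' = 000000000011001010010 (21 bits)


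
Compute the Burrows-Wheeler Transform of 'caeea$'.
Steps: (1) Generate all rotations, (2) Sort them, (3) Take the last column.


Rotations (sorted):
  0: $caeea -> last char: a
  1: a$caee -> last char: e
  2: aeea$c -> last char: c
  3: caeea$ -> last char: $
  4: ea$cae -> last char: e
  5: eea$ca -> last char: a


BWT = aec$ea


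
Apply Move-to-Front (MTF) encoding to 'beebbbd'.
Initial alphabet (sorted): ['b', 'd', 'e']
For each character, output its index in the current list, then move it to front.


MTF encoding:
'b': index 0 in ['b', 'd', 'e'] -> ['b', 'd', 'e']
'e': index 2 in ['b', 'd', 'e'] -> ['e', 'b', 'd']
'e': index 0 in ['e', 'b', 'd'] -> ['e', 'b', 'd']
'b': index 1 in ['e', 'b', 'd'] -> ['b', 'e', 'd']
'b': index 0 in ['b', 'e', 'd'] -> ['b', 'e', 'd']
'b': index 0 in ['b', 'e', 'd'] -> ['b', 'e', 'd']
'd': index 2 in ['b', 'e', 'd'] -> ['d', 'b', 'e']


Output: [0, 2, 0, 1, 0, 0, 2]


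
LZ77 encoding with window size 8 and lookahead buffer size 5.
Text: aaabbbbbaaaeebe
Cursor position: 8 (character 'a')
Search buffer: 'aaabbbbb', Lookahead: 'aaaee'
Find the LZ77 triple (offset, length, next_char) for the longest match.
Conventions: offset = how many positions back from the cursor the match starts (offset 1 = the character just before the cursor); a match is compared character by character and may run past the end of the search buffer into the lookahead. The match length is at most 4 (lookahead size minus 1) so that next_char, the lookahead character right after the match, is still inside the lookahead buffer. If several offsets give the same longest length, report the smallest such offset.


Try each offset into the search buffer:
  offset=1 (pos 7, char 'b'): match length 0
  offset=2 (pos 6, char 'b'): match length 0
  offset=3 (pos 5, char 'b'): match length 0
  offset=4 (pos 4, char 'b'): match length 0
  offset=5 (pos 3, char 'b'): match length 0
  offset=6 (pos 2, char 'a'): match length 1
  offset=7 (pos 1, char 'a'): match length 2
  offset=8 (pos 0, char 'a'): match length 3
Longest match has length 3 at offset 8.
next_char = character at position 8 + 3 = 11 -> 'e'

Best match: offset=8, length=3 (matching 'aaa' starting at position 0)
LZ77 triple: (8, 3, 'e')


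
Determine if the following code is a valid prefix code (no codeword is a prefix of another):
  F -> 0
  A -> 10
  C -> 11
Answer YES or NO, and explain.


Checking each pair (does one codeword prefix another?):
  F='0' vs A='10': no prefix
  F='0' vs C='11': no prefix
  A='10' vs F='0': no prefix
  A='10' vs C='11': no prefix
  C='11' vs F='0': no prefix
  C='11' vs A='10': no prefix
No violation found over all pairs.

YES -- this is a valid prefix code. No codeword is a prefix of any other codeword.


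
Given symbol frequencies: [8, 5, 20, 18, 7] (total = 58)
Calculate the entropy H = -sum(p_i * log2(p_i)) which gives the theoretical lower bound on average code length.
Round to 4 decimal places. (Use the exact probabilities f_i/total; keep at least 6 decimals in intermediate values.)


Per-symbol terms -p_i * log2(p_i) with p_i = f_i/58:
  p = 8/58 = 0.137931: log2(p) = -2.857981, -p*log2(p) = 0.394204
  p = 5/58 = 0.086207: log2(p) = -3.536053, -p*log2(p) = 0.304832
  p = 20/58 = 0.344828: log2(p) = -1.536053, -p*log2(p) = 0.529673
  p = 18/58 = 0.310345: log2(p) = -1.688056, -p*log2(p) = 0.523879
  p = 7/58 = 0.120690: log2(p) = -3.050626, -p*log2(p) = 0.368179
H = 0.394204 + 0.304832 + 0.529673 + 0.523879 + 0.368179 = 2.120767

H = 2.1208 bits/symbol


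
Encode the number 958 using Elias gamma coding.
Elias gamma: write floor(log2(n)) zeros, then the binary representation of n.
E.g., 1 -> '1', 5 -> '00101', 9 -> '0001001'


num_bits = floor(log2(958)) + 1 = 10
leading_zeros = num_bits - 1 = 9
binary(958) = 1110111110

Elias gamma(958) = '000000000' + '1110111110' = 0000000001110111110 (19 bits)


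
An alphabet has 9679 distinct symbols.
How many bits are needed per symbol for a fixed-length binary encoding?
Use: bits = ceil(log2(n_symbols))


log2(9679) = 13.2406
Bracket: 2^13 = 8192 < 9679 <= 2^14 = 16384
So ceil(log2(9679)) = 14

bits = ceil(log2(9679)) = ceil(13.2406) = 14 bits


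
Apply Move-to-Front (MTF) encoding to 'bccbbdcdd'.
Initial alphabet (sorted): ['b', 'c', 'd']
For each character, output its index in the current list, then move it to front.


MTF encoding:
'b': index 0 in ['b', 'c', 'd'] -> ['b', 'c', 'd']
'c': index 1 in ['b', 'c', 'd'] -> ['c', 'b', 'd']
'c': index 0 in ['c', 'b', 'd'] -> ['c', 'b', 'd']
'b': index 1 in ['c', 'b', 'd'] -> ['b', 'c', 'd']
'b': index 0 in ['b', 'c', 'd'] -> ['b', 'c', 'd']
'd': index 2 in ['b', 'c', 'd'] -> ['d', 'b', 'c']
'c': index 2 in ['d', 'b', 'c'] -> ['c', 'd', 'b']
'd': index 1 in ['c', 'd', 'b'] -> ['d', 'c', 'b']
'd': index 0 in ['d', 'c', 'b'] -> ['d', 'c', 'b']


Output: [0, 1, 0, 1, 0, 2, 2, 1, 0]


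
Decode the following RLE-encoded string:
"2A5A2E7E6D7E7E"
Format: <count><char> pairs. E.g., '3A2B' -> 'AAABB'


Expanding each <count><char> pair:
  2A -> 'AA'
  5A -> 'AAAAA'
  2E -> 'EE'
  7E -> 'EEEEEEE'
  6D -> 'DDDDDD'
  7E -> 'EEEEEEE'
  7E -> 'EEEEEEE'

Decoded = AAAAAAAEEEEEEEEEDDDDDDEEEEEEEEEEEEEE


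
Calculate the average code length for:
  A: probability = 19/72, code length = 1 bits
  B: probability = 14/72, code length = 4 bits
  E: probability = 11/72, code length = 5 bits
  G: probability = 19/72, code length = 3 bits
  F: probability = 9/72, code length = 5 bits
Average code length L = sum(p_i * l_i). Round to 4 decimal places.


Weighted contributions p_i * l_i:
  A: (19/72) * 1 = 19/72
  B: (14/72) * 4 = 56/72
  E: (11/72) * 5 = 55/72
  G: (19/72) * 3 = 57/72
  F: (9/72) * 5 = 45/72
Sum = (19 + 56 + 55 + 57 + 45)/72 = 232/72

L = 232/72 = 3.2222 bits/symbol


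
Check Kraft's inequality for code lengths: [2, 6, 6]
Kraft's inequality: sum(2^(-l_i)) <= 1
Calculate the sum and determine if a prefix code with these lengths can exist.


Sum = 2^(-2) + 2^(-6) + 2^(-6)
    = 0.25 + 0.015625 + 0.015625
    = 18/64 = 0.28125
Since 0.28125 <= 1, Kraft's inequality IS satisfied.
A prefix code with these lengths CAN exist.

Kraft sum = 0.28125. Satisfied.
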